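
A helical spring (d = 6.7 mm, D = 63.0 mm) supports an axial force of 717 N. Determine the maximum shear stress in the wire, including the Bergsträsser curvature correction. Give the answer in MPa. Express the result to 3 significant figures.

438 MPa

Spring index C = D/d = 63.0/6.7 = 9.4030
K_B = (4C+2)/(4C−3) = 39.612/34.612 = 1.1445
τ₀ = 8FD/(πd³) = 8·717·63.0/(π·6.7³) = 361368/944.87 = 382.45 MPa
τ_max = K·τ₀ = 1.1445 × 382.45 = 437.7 MPa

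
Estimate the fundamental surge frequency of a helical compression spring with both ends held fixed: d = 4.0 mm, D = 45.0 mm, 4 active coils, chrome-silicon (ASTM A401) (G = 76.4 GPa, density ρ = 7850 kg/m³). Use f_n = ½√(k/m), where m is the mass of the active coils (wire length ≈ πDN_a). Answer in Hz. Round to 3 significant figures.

173 Hz

k = Gd⁴/(8D³N_a) = (76.4×10³)(4.0⁴)/(8·45.0³·4) = 6.7073 N/mm = 6707.3 N/m
Wire length L = πDN_a = π·45.0·4 = 565.49 mm
m = ρ·(πd²/4)·L = 7850 × 12.566×10⁻⁶ m² × 0.56549 m = 0.055783 kg
f_n = ½√(k/m) = 0.5·√(6707.3/0.055783) = 0.5·√(1.2024e+05) = 173.38 Hz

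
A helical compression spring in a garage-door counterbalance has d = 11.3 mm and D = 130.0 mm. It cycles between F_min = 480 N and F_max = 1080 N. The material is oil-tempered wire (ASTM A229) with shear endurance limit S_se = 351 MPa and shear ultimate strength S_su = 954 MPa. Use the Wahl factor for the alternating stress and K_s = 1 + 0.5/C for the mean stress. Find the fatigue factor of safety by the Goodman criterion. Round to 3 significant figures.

C = D/d = 130.0/11.3 = 11.5044; K_W = (4C−1)/(4C−4)+0.615/C = 1.1249; K_s = 1+0.5/C = 1.0435
F_a = (F_max−F_min)/2 = 300 N; F_m = (F_max+F_min)/2 = 780 N
τ_a = K_W·8F_aD/(πd³) = 1.1249 × 68.829 = 77.422 MPa
τ_m = K_s·8F_mD/(πd³) = 1.0435 × 178.95 = 186.73 MPa
Goodman: 1/n_f = τ_a/S_se + τ_m/S_su = 77.422/351 + 186.73/954 = 0.22058 + 0.19574 = 0.41631
n_f = 1/0.41631 = 2.402

2.40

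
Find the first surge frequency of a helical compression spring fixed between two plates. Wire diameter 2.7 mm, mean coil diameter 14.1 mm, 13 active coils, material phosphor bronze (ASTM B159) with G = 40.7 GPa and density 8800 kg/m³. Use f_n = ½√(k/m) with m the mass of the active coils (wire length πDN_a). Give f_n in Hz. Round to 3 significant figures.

253 Hz

k = Gd⁴/(8D³N_a) = (40.7×10³)(2.7⁴)/(8·14.1³·13) = 7.4192 N/mm = 7419.2 N/m
Wire length L = πDN_a = π·14.1·13 = 575.85 mm
m = ρ·(πd²/4)·L = 8800 × 5.7256×10⁻⁶ m² × 0.57585 m = 0.029014 kg
f_n = ½√(k/m) = 0.5·√(7419.2/0.029014) = 0.5·√(2.5571e+05) = 252.84 Hz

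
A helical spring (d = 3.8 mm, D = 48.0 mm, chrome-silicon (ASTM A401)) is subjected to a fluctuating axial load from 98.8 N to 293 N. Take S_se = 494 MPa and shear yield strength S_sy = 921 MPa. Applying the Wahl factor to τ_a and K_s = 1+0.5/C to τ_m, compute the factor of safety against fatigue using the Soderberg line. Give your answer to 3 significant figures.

C = D/d = 48.0/3.8 = 12.6316; K_W = (4C−1)/(4C−4)+0.615/C = 1.1132; K_s = 1+0.5/C = 1.0396
F_a = (F_max−F_min)/2 = 97.1 N; F_m = (F_max+F_min)/2 = 195.9 N
τ_a = K_W·8F_aD/(πd³) = 1.1132 × 216.3 = 240.77 MPa
τ_m = K_s·8F_mD/(πd³) = 1.0396 × 436.38 = 453.65 MPa
Soderberg: 1/n_f = τ_a/S_se + τ_m/S_sy = 240.77/494 + 453.65/921 = 0.48740 + 0.49257 = 0.97996
n_f = 1/0.97996 = 1.02

1.02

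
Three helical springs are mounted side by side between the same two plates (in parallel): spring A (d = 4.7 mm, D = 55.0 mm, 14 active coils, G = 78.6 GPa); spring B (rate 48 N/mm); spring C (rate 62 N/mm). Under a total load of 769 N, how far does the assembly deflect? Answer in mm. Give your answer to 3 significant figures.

6.86 mm

k_A = Gd⁴/(8D³N_a) = (78.6×10³)(4.7⁴)/(8·55.0³·14) = 2.0583 N/mm
Parallel: k_eq = 2.0583 + 48 + 62 = 112.06 N/mm
δ = F/k_eq = 769/112.06 = 6.8625 mm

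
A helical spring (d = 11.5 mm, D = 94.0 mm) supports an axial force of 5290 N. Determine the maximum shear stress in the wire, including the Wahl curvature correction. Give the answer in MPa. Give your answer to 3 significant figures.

982 MPa

Spring index C = D/d = 94.0/11.5 = 8.1739
K_W = (4C−1)/(4C−4) + 0.615/C = 31.696/28.696 + 0.0752 = 1.1798
τ₀ = 8FD/(πd³) = 8·5290·94.0/(π·11.5³) = 3.97808e+06/4778 = 832.59 MPa
τ_max = K·τ₀ = 1.1798 × 832.59 = 982.27 MPa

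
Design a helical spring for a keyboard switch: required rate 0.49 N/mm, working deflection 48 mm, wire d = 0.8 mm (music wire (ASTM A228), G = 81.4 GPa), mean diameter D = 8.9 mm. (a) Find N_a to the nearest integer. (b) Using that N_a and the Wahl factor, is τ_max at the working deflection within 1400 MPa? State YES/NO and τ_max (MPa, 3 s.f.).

(a) 12 coils; (b) YES, τ_max = 1180 MPa

N_a = Gd⁴/(8D³k) = (81.4×10³)(0.8⁴)/(8·8.9³·0.49) = 12.07 → N_a = 12
Actual rate k = Gd⁴/(8D³·12) = 0.49266 N/mm
Working load F = kδ = 0.49266·48 = 23.647 N
C = 8.9/0.8 = 11.1250; K_W = (4C−1)/(4C−4)+0.615/C = 1.1294
τ_max = K_W·8FD/(πd³) = 1.1294·1046.8 = 1182.2 MPa
τ_max ≤ 1400 MPa → acceptable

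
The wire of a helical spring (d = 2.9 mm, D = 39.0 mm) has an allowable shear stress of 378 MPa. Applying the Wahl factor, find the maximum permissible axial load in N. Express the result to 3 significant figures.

C = D/d = 39.0/2.9 = 13.4483
K_W = (4C−1)/(4C−4) + 0.615/C = 52.793/49.793 + 0.0457 = 1.1060
τ_max = K·8FD/(πd³) → F_max = τ_allow·πd³/(8DK)
F_max = 378·π·2.9³/(8·39.0·1.1060) = 28962/345.07 = 83.933 N

83.9 N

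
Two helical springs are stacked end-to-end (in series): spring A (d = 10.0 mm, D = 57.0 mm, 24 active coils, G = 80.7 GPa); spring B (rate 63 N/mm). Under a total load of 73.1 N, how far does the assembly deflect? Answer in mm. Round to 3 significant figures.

k_A = Gd⁴/(8D³N_a) = (80.7×10³)(10.0⁴)/(8·57.0³·24) = 22.696 N/mm
Series: 1/k_eq = 1/22.696 + 1/63 = 0.059934; k_eq = 16.685 N/mm
δ = F/k_eq = 73.1/16.685 = 4.3812 mm

4.38 mm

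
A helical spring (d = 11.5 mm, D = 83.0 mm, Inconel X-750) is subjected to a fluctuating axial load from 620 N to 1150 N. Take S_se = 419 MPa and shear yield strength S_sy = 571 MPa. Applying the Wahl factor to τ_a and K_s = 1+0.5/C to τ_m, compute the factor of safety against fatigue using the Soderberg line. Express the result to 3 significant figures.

C = D/d = 83.0/11.5 = 7.2174; K_W = (4C−1)/(4C−4)+0.615/C = 1.2058; K_s = 1+0.5/C = 1.0693
F_a = (F_max−F_min)/2 = 265 N; F_m = (F_max+F_min)/2 = 885 N
τ_a = K_W·8F_aD/(πd³) = 1.2058 × 36.827 = 44.408 MPa
τ_m = K_s·8F_mD/(πd³) = 1.0693 × 122.99 = 131.51 MPa
Soderberg: 1/n_f = τ_a/S_se + τ_m/S_sy = 44.408/419 + 131.51/571 = 0.10599 + 0.23031 = 0.3363
n_f = 1/0.3363 = 2.974

2.97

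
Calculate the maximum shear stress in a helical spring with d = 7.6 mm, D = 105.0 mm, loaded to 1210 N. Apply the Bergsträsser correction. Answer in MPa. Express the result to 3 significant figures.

Spring index C = D/d = 105.0/7.6 = 13.8158
K_B = (4C+2)/(4C−3) = 57.263/52.263 = 1.0957
τ₀ = 8FD/(πd³) = 8·1210·105.0/(π·7.6³) = 1.0164e+06/1379.1 = 737.01 MPa
τ_max = K·τ₀ = 1.0957 × 737.01 = 807.52 MPa

808 MPa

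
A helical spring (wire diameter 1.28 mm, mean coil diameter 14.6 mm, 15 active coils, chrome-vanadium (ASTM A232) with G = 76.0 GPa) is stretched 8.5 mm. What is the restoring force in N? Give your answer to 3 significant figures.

4.64 N

k = Gd⁴/(8D³N_a) = (76.0×10³)(1.28⁴)/(8·14.6³·15) = 0.54628 N/mm
F = k·δ = 0.54628 × 8.5 = 4.6434 N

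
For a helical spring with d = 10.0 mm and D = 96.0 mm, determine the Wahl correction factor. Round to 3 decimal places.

C = D/d = 96.0/10.0 = 9.6000
K_W = (4C−1)/(4C−4) + 0.615/C = 37.400/34.400 + 0.0641 = 1.1513

1.151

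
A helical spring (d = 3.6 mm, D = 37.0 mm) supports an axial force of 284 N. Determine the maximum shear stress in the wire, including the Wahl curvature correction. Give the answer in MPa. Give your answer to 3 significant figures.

654 MPa

Spring index C = D/d = 37.0/3.6 = 10.2778
K_W = (4C−1)/(4C−4) + 0.615/C = 40.111/37.111 + 0.0598 = 1.1407
τ₀ = 8FD/(πd³) = 8·284·37.0/(π·3.6³) = 84064/146.57 = 573.53 MPa
τ_max = K·τ₀ = 1.1407 × 573.53 = 654.21 MPa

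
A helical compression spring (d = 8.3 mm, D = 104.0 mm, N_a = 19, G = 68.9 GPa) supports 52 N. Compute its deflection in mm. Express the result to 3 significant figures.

27.2 mm

k = Gd⁴/(8D³N_a) = (68.9×10³)(8.3⁴)/(8·104.0³·19) = 1.9124 N/mm
δ = F/k = 52 / 1.9124 = 27.19 mm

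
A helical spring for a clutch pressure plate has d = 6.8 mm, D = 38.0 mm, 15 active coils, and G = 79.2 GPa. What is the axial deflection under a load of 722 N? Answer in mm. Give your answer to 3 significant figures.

k = Gd⁴/(8D³N_a) = (79.2×10³)(6.8⁴)/(8·38.0³·15) = 25.718 N/mm
δ = F/k = 722 / 25.718 = 28.074 mm

28.1 mm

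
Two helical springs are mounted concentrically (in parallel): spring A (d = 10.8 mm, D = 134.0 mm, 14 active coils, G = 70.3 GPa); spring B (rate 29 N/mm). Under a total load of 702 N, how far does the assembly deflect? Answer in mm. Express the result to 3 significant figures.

21.6 mm

k_A = Gd⁴/(8D³N_a) = (70.3×10³)(10.8⁴)/(8·134.0³·14) = 3.5491 N/mm
Parallel: k_eq = 3.5491 + 29 = 32.549 N/mm
δ = F/k_eq = 702/32.549 = 21.567 mm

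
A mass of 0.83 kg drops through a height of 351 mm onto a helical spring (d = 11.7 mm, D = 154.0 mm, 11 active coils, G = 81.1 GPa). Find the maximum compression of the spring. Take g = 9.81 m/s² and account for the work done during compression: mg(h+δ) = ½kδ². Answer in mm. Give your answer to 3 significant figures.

36.5 mm

k = Gd⁴/(8D³N_a) = (81.1×10³)(11.7⁴)/(8·154.0³·11) = 4.7285 N/mm
W = mg = 0.83 × 9.81 = 8.1423 N
½kδ² − Wδ − Wh = 0 → δ = (W + √(W² + 2kWh))/k
δ = (8.1423 + √(66.297 + 27027.4))/4.7285 = (8.1423 + 164.6)/4.7285 = 36.533 mm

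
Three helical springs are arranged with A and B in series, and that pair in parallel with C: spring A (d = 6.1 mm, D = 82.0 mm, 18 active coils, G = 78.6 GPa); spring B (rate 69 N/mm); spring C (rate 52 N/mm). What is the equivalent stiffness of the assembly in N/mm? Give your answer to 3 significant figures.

53.3 N/mm

k_A = Gd⁴/(8D³N_a) = (78.6×10³)(6.1⁴)/(8·82.0³·18) = 1.3707 N/mm
Springs A,B series: k_AB = 1/(1/1.3707+1/69) = 1.344 N/mm; parallel with C: k_eq = 1.344+52 = 53.344 N/mm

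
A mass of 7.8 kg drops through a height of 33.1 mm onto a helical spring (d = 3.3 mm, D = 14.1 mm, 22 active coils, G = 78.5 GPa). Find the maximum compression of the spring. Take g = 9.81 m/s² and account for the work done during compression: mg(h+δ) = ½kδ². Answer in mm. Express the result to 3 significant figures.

20.9 mm

k = Gd⁴/(8D³N_a) = (78.5×10³)(3.3⁴)/(8·14.1³·22) = 18.869 N/mm
W = mg = 7.8 × 9.81 = 76.518 N
½kδ² − Wδ − Wh = 0 → δ = (W + √(W² + 2kWh))/k
δ = (76.518 + √(5855 + 95582.2))/18.869 = (76.518 + 318.49)/18.869 = 20.934 mm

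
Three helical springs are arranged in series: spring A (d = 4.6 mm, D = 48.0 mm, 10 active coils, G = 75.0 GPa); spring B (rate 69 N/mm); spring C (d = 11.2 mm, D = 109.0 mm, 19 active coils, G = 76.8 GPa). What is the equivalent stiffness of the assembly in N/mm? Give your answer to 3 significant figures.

k_A = Gd⁴/(8D³N_a) = (75.0×10³)(4.6⁴)/(8·48.0³·10) = 3.7956 N/mm
k_C = Gd⁴/(8D³N_a) = (76.8×10³)(11.2⁴)/(8·109.0³·19) = 6.1392 N/mm
Series: 1/k_eq = 1/3.7956 + 1/69 + 1/6.1392 = 0.44084; k_eq = 2.2684 N/mm

2.27 N/mm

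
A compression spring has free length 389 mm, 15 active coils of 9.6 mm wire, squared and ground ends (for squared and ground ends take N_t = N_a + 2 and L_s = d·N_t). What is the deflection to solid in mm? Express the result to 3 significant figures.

226 mm

N_t = 17; L_s = 9.6·17 = 163.2 mm
δ_solid = L₀ − L_s = 389 − 163.2 = 225.8 mm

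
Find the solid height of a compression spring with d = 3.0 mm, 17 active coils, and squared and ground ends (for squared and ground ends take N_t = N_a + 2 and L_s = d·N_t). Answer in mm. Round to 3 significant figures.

squared and ground ends: N_t = N_a + 2 = 17 + 2 = 19
L_s = d·N_t = 3.0 × 19 = 57 mm

57.0 mm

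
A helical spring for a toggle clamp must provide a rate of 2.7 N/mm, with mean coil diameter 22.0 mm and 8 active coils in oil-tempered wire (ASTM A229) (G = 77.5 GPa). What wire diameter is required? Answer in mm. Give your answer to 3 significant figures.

2.21 mm

d = (8D³N_a·k / G)^(1/4) = (8·22.0³·8·2.7 / (77.5×10³))^0.25
  = (23.742)^0.25 = 2.2074 mm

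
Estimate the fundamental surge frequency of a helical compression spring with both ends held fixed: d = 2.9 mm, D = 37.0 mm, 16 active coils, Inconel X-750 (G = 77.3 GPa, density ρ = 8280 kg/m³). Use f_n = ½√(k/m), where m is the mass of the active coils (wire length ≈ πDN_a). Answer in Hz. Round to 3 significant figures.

45.5 Hz

k = Gd⁴/(8D³N_a) = (77.3×10³)(2.9⁴)/(8·37.0³·16) = 0.84325 N/mm = 843.25 N/m
Wire length L = πDN_a = π·37.0·16 = 1859.8 mm
m = ρ·(πd²/4)·L = 8280 × 6.6052×10⁻⁶ m² × 1.8598 m = 0.10172 kg
f_n = ½√(k/m) = 0.5·√(843.25/0.10172) = 0.5·√(8290.3) = 45.525 Hz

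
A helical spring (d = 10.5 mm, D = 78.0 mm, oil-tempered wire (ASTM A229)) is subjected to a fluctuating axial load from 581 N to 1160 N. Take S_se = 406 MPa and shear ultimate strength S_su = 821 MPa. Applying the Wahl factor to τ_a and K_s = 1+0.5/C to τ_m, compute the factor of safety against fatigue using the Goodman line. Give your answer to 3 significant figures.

C = D/d = 78.0/10.5 = 7.4286; K_W = (4C−1)/(4C−4)+0.615/C = 1.1995; K_s = 1+0.5/C = 1.0673
F_a = (F_max−F_min)/2 = 289.5 N; F_m = (F_max+F_min)/2 = 870.5 N
τ_a = K_W·8F_aD/(πd³) = 1.1995 × 49.672 = 59.58 MPa
τ_m = K_s·8F_mD/(πd³) = 1.0673 × 149.36 = 159.41 MPa
Goodman: 1/n_f = τ_a/S_se + τ_m/S_su = 59.58/406 + 159.41/821 = 0.14675 + 0.19417 = 0.34092
n_f = 1/0.34092 = 2.933

2.93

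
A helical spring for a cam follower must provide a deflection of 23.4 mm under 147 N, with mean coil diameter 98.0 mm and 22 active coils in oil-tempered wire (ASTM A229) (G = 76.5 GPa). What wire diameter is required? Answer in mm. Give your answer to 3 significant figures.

Required rate k = F/δ = 147/23.4 = 6.2821 N/mm
d = (8D³N_a·k / G)^(1/4) = (8·98.0³·22·6.2821 / (76.5×10³))^0.25
  = (13603)^0.25 = 10.7996 mm

10.8 mm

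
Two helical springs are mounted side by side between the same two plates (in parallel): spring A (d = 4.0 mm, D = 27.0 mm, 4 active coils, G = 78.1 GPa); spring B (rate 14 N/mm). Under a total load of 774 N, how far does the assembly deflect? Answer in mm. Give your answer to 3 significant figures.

16.9 mm

k_A = Gd⁴/(8D³N_a) = (78.1×10³)(4.0⁴)/(8·27.0³·4) = 31.743 N/mm
Parallel: k_eq = 31.743 + 14 = 45.743 N/mm
δ = F/k_eq = 774/45.743 = 16.921 mm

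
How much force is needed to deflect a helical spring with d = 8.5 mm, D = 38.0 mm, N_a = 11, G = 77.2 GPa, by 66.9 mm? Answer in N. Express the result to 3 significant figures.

5580 N

k = Gd⁴/(8D³N_a) = (77.2×10³)(8.5⁴)/(8·38.0³·11) = 83.456 N/mm
F = k·δ = 83.456 × 66.9 = 5583.2 N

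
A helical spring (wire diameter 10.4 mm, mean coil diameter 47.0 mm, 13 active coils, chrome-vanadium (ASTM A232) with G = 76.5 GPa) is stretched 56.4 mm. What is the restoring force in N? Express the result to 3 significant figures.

4670 N

k = Gd⁴/(8D³N_a) = (76.5×10³)(10.4⁴)/(8·47.0³·13) = 82.883 N/mm
F = k·δ = 82.883 × 56.4 = 4674.6 N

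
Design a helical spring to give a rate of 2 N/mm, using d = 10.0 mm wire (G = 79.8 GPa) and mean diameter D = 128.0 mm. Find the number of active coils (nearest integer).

24

N_a = Gd⁴/(8D³k) = (79.8×10³ × 10.0⁴)/(8 × 128.0³ × 2)
    = 7.98e+08 / 3.35544e+07 = 23.78 → 24 coils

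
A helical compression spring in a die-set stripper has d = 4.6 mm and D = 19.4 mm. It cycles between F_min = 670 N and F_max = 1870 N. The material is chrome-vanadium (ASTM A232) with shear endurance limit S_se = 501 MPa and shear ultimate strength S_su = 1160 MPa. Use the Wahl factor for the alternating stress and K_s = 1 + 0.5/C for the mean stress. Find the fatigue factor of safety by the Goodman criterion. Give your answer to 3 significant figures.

C = D/d = 19.4/4.6 = 4.2174; K_W = (4C−1)/(4C−4)+0.615/C = 1.3789; K_s = 1+0.5/C = 1.1186
F_a = (F_max−F_min)/2 = 600 N; F_m = (F_max+F_min)/2 = 1270 N
τ_a = K_W·8F_aD/(πd³) = 1.3789 × 304.52 = 419.92 MPa
τ_m = K_s·8F_mD/(πd³) = 1.1186 × 644.57 = 720.99 MPa
Goodman: 1/n_f = τ_a/S_se + τ_m/S_su = 419.92/501 + 720.99/1160 = 0.83816 + 0.62154 = 1.4597
n_f = 1/1.4597 = 0.6851

0.685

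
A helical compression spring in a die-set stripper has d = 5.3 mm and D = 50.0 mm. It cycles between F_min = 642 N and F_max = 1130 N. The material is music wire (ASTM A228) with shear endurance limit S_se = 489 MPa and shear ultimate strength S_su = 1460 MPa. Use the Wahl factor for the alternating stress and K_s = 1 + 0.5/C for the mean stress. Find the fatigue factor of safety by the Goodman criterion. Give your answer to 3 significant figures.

C = D/d = 50.0/5.3 = 9.4340; K_W = (4C−1)/(4C−4)+0.615/C = 1.1541; K_s = 1+0.5/C = 1.0530
F_a = (F_max−F_min)/2 = 244 N; F_m = (F_max+F_min)/2 = 886 N
τ_a = K_W·8F_aD/(πd³) = 1.1541 × 208.68 = 240.84 MPa
τ_m = K_s·8F_mD/(πd³) = 1.0530 × 757.73 = 797.89 MPa
Goodman: 1/n_f = τ_a/S_se + τ_m/S_su = 240.84/489 + 797.89/1460 = 0.49251 + 0.54650 = 1.039
n_f = 1/1.039 = 0.9625

0.962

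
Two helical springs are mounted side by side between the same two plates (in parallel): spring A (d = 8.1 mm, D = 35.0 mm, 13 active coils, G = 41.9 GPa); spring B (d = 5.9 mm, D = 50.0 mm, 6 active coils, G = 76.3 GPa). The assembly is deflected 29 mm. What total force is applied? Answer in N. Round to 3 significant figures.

k_A = Gd⁴/(8D³N_a) = (41.9×10³)(8.1⁴)/(8·35.0³·13) = 40.45 N/mm
k_B = Gd⁴/(8D³N_a) = (76.3×10³)(5.9⁴)/(8·50.0³·6) = 15.409 N/mm
Parallel: k_eq = 40.45 + 15.409 = 55.859 N/mm
F = k_eq·δ = 55.859·29 = 1619.9 N

1620 N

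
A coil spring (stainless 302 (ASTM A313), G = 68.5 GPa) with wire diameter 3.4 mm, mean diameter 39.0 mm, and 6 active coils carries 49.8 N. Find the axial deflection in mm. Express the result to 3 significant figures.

15.5 mm

k = Gd⁴/(8D³N_a) = (68.5×10³)(3.4⁴)/(8·39.0³·6) = 3.2149 N/mm
δ = F/k = 49.8 / 3.2149 = 15.49 mm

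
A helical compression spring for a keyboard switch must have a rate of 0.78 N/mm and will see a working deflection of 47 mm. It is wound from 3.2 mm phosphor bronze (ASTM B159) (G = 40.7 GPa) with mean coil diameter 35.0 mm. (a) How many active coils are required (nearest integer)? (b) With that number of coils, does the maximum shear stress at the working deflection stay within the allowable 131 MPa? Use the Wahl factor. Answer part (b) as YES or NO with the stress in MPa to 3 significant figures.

N_a = Gd⁴/(8D³k) = (40.7×10³)(3.2⁴)/(8·35.0³·0.78) = 15.95 → N_a = 16
Actual rate k = Gd⁴/(8D³·16) = 0.77764 N/mm
Working load F = kδ = 0.77764·47 = 36.549 N
C = 35.0/3.2 = 10.9375; K_W = (4C−1)/(4C−4)+0.615/C = 1.1317
τ_max = K_W·8FD/(πd³) = 1.1317·99.411 = 112.5 MPa
τ_max ≤ 131 MPa → acceptable

(a) 16 coils; (b) YES, τ_max = 113 MPa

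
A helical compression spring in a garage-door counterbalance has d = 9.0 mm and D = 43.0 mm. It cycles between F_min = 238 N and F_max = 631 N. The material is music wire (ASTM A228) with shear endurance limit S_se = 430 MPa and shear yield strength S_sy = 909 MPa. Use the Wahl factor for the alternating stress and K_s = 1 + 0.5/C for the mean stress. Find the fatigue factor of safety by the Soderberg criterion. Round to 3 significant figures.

5.87

C = D/d = 43.0/9.0 = 4.7778; K_W = (4C−1)/(4C−4)+0.615/C = 1.3273; K_s = 1+0.5/C = 1.1047
F_a = (F_max−F_min)/2 = 196.5 N; F_m = (F_max+F_min)/2 = 434.5 N
τ_a = K_W·8F_aD/(πd³) = 1.3273 × 29.515 = 39.174 MPa
τ_m = K_s·8F_mD/(πd³) = 1.1047 × 65.264 = 72.093 MPa
Soderberg: 1/n_f = τ_a/S_se + τ_m/S_sy = 39.174/430 + 72.093/909 = 0.09110 + 0.07931 = 0.17041
n_f = 1/0.17041 = 5.868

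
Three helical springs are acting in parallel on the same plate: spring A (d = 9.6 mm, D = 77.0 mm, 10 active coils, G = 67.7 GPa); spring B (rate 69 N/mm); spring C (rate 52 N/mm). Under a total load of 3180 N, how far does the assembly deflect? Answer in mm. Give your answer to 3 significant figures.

23.3 mm

k_A = Gd⁴/(8D³N_a) = (67.7×10³)(9.6⁴)/(8·77.0³·10) = 15.744 N/mm
Parallel: k_eq = 15.744 + 69 + 52 = 136.74 N/mm
δ = F/k_eq = 3180/136.74 = 23.255 mm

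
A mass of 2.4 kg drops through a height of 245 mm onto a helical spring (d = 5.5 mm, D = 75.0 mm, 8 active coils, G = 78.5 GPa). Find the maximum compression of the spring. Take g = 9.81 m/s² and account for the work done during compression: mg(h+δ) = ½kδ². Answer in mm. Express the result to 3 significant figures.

75.3 mm

k = Gd⁴/(8D³N_a) = (78.5×10³)(5.5⁴)/(8·75.0³·8) = 2.6605 N/mm
W = mg = 2.4 × 9.81 = 23.544 N
½kδ² − Wδ − Wh = 0 → δ = (W + √(W² + 2kWh))/k
δ = (23.544 + √(554.32 + 30692.6))/2.6605 = (23.544 + 176.77)/2.6605 = 75.292 mm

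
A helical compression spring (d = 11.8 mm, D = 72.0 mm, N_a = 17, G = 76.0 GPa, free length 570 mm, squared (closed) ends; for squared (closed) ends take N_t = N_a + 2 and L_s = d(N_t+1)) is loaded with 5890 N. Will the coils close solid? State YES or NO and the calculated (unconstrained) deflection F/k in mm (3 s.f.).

k = Gd⁴/(8D³N_a) = (76.0×10³)(11.8⁴)/(8·72.0³·17) = 29.027 N/mm
N_t = 19; L_s = 11.8·20 = 236 mm; δ_solid = L₀ − L_s = 570 − 236 = 334 mm
δ = F/k = 5890/29.027 = 202.91 mm
δ < δ_solid → spring does not go solid

NO, δ = 203 mm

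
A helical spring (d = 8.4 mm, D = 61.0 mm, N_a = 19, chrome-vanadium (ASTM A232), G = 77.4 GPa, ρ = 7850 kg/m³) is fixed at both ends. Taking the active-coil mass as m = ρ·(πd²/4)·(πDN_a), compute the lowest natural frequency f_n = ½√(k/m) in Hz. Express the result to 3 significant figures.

k = Gd⁴/(8D³N_a) = (77.4×10³)(8.4⁴)/(8·61.0³·19) = 11.169 N/mm = 11169 N/m
Wire length L = πDN_a = π·61.0·19 = 3641.1 mm
m = ρ·(πd²/4)·L = 7850 × 55.418×10⁻⁶ m² × 3.6411 m = 1.584 kg
f_n = ½√(k/m) = 0.5·√(11169/1.584) = 0.5·√(7051.4) = 41.986 Hz

42.0 Hz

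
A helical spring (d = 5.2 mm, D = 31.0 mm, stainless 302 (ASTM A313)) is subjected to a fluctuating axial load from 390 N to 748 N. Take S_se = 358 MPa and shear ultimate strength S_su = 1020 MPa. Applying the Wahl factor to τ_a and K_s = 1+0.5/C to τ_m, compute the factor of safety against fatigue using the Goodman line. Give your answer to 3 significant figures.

C = D/d = 31.0/5.2 = 5.9615; K_W = (4C−1)/(4C−4)+0.615/C = 1.2543; K_s = 1+0.5/C = 1.0839
F_a = (F_max−F_min)/2 = 179 N; F_m = (F_max+F_min)/2 = 569 N
τ_a = K_W·8F_aD/(πd³) = 1.2543 × 100.5 = 126.05 MPa
τ_m = K_s·8F_mD/(πd³) = 1.0839 × 319.45 = 346.24 MPa
Goodman: 1/n_f = τ_a/S_se + τ_m/S_su = 126.05/358 + 346.24/1020 = 0.35210 + 0.33945 = 0.69156
n_f = 1/0.69156 = 1.446

1.45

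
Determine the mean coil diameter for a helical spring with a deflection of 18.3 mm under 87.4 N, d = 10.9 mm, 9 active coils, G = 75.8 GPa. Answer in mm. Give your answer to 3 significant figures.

146 mm

Required rate k = F/δ = 87.4/18.3 = 4.776 N/mm
D = (Gd⁴/(8N_a·k))^(1/3) = (75.8×10³·10.9⁴/(8·9·4.776))^(1/3)
  = (3.11159e+06)^(1/3) = 145.9915 mm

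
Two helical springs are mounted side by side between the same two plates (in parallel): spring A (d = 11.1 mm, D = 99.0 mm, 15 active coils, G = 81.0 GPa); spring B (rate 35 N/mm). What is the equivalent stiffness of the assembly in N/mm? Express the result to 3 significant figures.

45.6 N/mm

k_A = Gd⁴/(8D³N_a) = (81.0×10³)(11.1⁴)/(8·99.0³·15) = 10.561 N/mm
Parallel: k_eq = 10.561 + 35 = 45.561 N/mm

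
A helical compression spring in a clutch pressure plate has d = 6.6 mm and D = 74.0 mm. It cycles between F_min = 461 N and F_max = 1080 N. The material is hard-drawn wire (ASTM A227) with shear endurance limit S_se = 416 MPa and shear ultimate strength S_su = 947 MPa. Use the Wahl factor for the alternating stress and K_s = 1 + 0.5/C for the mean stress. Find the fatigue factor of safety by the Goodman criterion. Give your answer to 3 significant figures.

0.903

C = D/d = 74.0/6.6 = 11.2121; K_W = (4C−1)/(4C−4)+0.615/C = 1.1283; K_s = 1+0.5/C = 1.0446
F_a = (F_max−F_min)/2 = 309.5 N; F_m = (F_max+F_min)/2 = 770.5 N
τ_a = K_W·8F_aD/(πd³) = 1.1283 × 202.86 = 228.89 MPa
τ_m = K_s·8F_mD/(πd³) = 1.0446 × 505.02 = 527.55 MPa
Goodman: 1/n_f = τ_a/S_se + τ_m/S_su = 228.89/416 + 527.55/947 = 0.55021 + 0.55707 = 1.1073
n_f = 1/1.1073 = 0.9031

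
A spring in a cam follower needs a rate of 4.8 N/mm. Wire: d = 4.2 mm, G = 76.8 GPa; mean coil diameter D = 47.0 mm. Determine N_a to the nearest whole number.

N_a = Gd⁴/(8D³k) = (76.8×10³ × 4.2⁴)/(8 × 47.0³ × 4.8)
    = 2.38978e+07 / 3.9868e+06 = 5.994 → 6 coils

6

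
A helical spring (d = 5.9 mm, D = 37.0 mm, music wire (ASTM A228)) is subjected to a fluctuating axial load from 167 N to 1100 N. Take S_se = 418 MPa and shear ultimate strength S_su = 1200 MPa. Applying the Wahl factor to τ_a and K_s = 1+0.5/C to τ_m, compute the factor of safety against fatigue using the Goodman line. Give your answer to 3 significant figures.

C = D/d = 37.0/5.9 = 6.2712; K_W = (4C−1)/(4C−4)+0.615/C = 1.2404; K_s = 1+0.5/C = 1.0797
F_a = (F_max−F_min)/2 = 466.5 N; F_m = (F_max+F_min)/2 = 633.5 N
τ_a = K_W·8F_aD/(πd³) = 1.2404 × 214.01 = 265.45 MPa
τ_m = K_s·8F_mD/(πd³) = 1.0797 × 290.62 = 313.8 MPa
Goodman: 1/n_f = τ_a/S_se + τ_m/S_su = 265.45/418 + 313.8/1200 = 0.63505 + 0.26150 = 0.89654
n_f = 1/0.89654 = 1.115

1.12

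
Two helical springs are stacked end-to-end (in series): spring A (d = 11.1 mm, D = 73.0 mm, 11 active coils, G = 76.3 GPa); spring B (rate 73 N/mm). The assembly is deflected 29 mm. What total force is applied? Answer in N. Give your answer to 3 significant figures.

670 N

k_A = Gd⁴/(8D³N_a) = (76.3×10³)(11.1⁴)/(8·73.0³·11) = 33.835 N/mm
Series: 1/k_eq = 1/33.835 + 1/73 = 0.043254; k_eq = 23.119 N/mm
F = k_eq·δ = 23.119·29 = 670.46 N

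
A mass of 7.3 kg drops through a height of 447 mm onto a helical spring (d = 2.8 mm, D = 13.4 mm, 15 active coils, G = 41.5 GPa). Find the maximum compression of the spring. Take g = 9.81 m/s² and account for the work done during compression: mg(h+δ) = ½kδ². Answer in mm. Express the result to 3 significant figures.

93.6 mm

k = Gd⁴/(8D³N_a) = (41.5×10³)(2.8⁴)/(8·13.4³·15) = 8.8346 N/mm
W = mg = 7.3 × 9.81 = 71.613 N
½kδ² − Wδ − Wh = 0 → δ = (W + √(W² + 2kWh))/k
δ = (71.613 + √(5128.4 + 565606))/8.8346 = (71.613 + 755.47)/8.8346 = 93.619 mm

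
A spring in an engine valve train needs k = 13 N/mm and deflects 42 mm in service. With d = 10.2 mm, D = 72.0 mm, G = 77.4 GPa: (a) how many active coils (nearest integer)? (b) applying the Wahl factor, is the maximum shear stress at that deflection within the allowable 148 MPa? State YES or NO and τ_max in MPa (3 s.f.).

N_a = Gd⁴/(8D³k) = (77.4×10³)(10.2⁴)/(8·72.0³·13) = 21.58 → N_a = 22
Actual rate k = Gd⁴/(8D³·22) = 12.754 N/mm
Working load F = kδ = 12.754·42 = 535.65 N
C = 72.0/10.2 = 7.0588; K_W = (4C−1)/(4C−4)+0.615/C = 1.2109
τ_max = K_W·8FD/(πd³) = 1.2109·92.545 = 112.06 MPa
τ_max ≤ 148 MPa → acceptable

(a) 22 coils; (b) YES, τ_max = 112 MPa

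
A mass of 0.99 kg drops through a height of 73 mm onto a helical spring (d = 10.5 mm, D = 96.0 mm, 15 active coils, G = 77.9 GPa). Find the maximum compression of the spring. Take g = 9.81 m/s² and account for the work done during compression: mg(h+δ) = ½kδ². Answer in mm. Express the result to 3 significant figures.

k = Gd⁴/(8D³N_a) = (77.9×10³)(10.5⁴)/(8·96.0³·15) = 8.9187 N/mm
W = mg = 0.99 × 9.81 = 9.7119 N
½kδ² − Wδ − Wh = 0 → δ = (W + √(W² + 2kWh))/k
δ = (9.7119 + √(94.321 + 12646.1))/8.9187 = (9.7119 + 112.87)/8.9187 = 13.745 mm

13.7 mm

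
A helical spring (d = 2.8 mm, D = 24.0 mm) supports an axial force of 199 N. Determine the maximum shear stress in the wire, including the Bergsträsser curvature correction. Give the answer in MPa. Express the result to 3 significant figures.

Spring index C = D/d = 24.0/2.8 = 8.5714
K_B = (4C+2)/(4C−3) = 36.286/31.286 = 1.1598
τ₀ = 8FD/(πd³) = 8·199·24.0/(π·2.8³) = 38208/68.964 = 554.03 MPa
τ_max = K·τ₀ = 1.1598 × 554.03 = 642.57 MPa

643 MPa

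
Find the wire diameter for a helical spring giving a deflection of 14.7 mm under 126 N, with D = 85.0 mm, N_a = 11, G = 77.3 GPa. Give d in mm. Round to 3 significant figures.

Required rate k = F/δ = 126/14.7 = 8.5714 N/mm
d = (8D³N_a·k / G)^(1/4) = (8·85.0³·11·8.5714 / (77.3×10³))^0.25
  = (5992.6)^0.25 = 8.7984 mm

8.80 mm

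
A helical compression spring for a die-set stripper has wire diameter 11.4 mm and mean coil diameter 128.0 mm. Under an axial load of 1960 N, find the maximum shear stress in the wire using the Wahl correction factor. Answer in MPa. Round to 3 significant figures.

486 MPa

Spring index C = D/d = 128.0/11.4 = 11.2281
K_W = (4C−1)/(4C−4) + 0.615/C = 43.912/40.912 + 0.0548 = 1.1281
τ₀ = 8FD/(πd³) = 8·1960·128.0/(π·11.4³) = 2.00704e+06/4654.4 = 431.21 MPa
τ_max = K·τ₀ = 1.1281 × 431.21 = 486.45 MPa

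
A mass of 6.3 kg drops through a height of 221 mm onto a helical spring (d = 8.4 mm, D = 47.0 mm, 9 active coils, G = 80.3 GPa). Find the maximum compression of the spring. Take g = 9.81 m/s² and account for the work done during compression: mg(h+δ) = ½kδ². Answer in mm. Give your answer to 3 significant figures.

23.8 mm

k = Gd⁴/(8D³N_a) = (80.3×10³)(8.4⁴)/(8·47.0³·9) = 53.482 N/mm
W = mg = 6.3 × 9.81 = 61.803 N
½kδ² − Wδ − Wh = 0 → δ = (W + √(W² + 2kWh))/k
δ = (61.803 + √(3819.6 + 1.46096e+06))/53.482 = (61.803 + 1210.3)/53.482 = 23.785 mm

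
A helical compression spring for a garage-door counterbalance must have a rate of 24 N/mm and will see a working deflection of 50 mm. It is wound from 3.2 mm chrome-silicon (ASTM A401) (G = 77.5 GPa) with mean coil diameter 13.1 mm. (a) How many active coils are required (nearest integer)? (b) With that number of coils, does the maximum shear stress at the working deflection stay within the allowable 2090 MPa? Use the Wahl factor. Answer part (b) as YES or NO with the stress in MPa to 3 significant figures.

N_a = Gd⁴/(8D³k) = (77.5×10³)(3.2⁴)/(8·13.1³·24) = 18.83 → N_a = 19
Actual rate k = Gd⁴/(8D³·19) = 23.782 N/mm
Working load F = kδ = 23.782·50 = 1189.1 N
C = 13.1/3.2 = 4.0938; K_W = (4C−1)/(4C−4)+0.615/C = 1.3927
τ_max = K_W·8FD/(πd³) = 1.3927·1210.5 = 1685.8 MPa
τ_max ≤ 2090 MPa → acceptable

(a) 19 coils; (b) YES, τ_max = 1690 MPa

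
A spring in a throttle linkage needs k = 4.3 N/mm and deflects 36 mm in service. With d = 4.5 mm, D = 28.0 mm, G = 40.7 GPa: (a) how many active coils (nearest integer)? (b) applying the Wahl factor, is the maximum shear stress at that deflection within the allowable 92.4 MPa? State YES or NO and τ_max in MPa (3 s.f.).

(a) 22 coils; (b) NO, τ_max = 151 MPa

N_a = Gd⁴/(8D³k) = (40.7×10³)(4.5⁴)/(8·28.0³·4.3) = 22.1 → N_a = 22
Actual rate k = Gd⁴/(8D³·22) = 4.3197 N/mm
Working load F = kδ = 4.3197·36 = 155.51 N
C = 28.0/4.5 = 6.2222; K_W = (4C−1)/(4C−4)+0.615/C = 1.2425
τ_max = K_W·8FD/(πd³) = 1.2425·121.68 = 151.18 MPa
τ_max > 92.4 MPa → exceeds allowable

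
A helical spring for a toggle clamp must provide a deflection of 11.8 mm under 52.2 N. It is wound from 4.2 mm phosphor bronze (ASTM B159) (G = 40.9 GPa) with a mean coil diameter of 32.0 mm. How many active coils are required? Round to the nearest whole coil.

11

Required rate k = F/δ = 52.2/11.8 = 4.4237 N/mm
N_a = Gd⁴/(8D³k) = (40.9×10³ × 4.2⁴)/(8 × 32.0³ × 4.4237)
    = 1.27268e+07 / 1.15965e+06 = 10.97 → 11 coils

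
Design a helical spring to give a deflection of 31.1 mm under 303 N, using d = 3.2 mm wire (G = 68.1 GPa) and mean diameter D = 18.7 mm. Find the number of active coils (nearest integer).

Required rate k = F/δ = 303/31.1 = 9.7428 N/mm
N_a = Gd⁴/(8D³k) = (68.1×10³ × 3.2⁴)/(8 × 18.7³ × 9.7428)
    = 7.1408e+06 / 509679 = 14.01 → 14 coils

14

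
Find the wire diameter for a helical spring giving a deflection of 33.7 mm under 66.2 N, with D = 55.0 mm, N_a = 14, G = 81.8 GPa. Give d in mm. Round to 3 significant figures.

Required rate k = F/δ = 66.2/33.7 = 1.9644 N/mm
d = (8D³N_a·k / G)^(1/4) = (8·55.0³·14·1.9644 / (81.8×10³))^0.25
  = (447.49)^0.25 = 4.5993 mm

4.60 mm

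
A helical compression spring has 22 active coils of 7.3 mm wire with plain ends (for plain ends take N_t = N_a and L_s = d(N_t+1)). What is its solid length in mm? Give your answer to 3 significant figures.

168 mm

plain ends: N_t = N_a = 22
L_s = d·(N_t+1) = 7.3 × 23 = 167.9 mm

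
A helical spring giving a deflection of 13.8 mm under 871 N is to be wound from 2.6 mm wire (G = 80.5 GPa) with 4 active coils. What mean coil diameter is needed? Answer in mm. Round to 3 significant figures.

Required rate k = F/δ = 871/13.8 = 63.116 N/mm
D = (Gd⁴/(8N_a·k))^(1/3) = (80.5×10³·2.6⁴/(8·4·63.116))^(1/3)
  = (1821.38)^(1/3) = 12.2124 mm

12.2 mm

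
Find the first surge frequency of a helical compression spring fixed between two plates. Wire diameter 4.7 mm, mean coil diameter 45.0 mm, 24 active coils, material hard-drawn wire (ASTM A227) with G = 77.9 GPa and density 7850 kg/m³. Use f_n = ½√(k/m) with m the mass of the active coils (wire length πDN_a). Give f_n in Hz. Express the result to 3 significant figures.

34.3 Hz

k = Gd⁴/(8D³N_a) = (77.9×10³)(4.7⁴)/(8·45.0³·24) = 2.1727 N/mm = 2172.7 N/m
Wire length L = πDN_a = π·45.0·24 = 3392.9 mm
m = ρ·(πd²/4)·L = 7850 × 17.349×10⁻⁶ m² × 3.3929 m = 0.46209 kg
f_n = ½√(k/m) = 0.5·√(2172.7/0.46209) = 0.5·√(4701.8) = 34.285 Hz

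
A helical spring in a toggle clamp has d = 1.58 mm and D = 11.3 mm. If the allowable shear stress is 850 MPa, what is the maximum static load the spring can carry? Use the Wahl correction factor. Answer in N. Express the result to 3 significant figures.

96.5 N

C = D/d = 11.3/1.58 = 7.1519
K_W = (4C−1)/(4C−4) + 0.615/C = 27.608/24.608 + 0.0860 = 1.2079
τ_max = K·8FD/(πd³) → F_max = τ_allow·πd³/(8DK)
F_max = 850·π·1.58³/(8·11.3·1.2079) = 10533/109.19 = 96.458 N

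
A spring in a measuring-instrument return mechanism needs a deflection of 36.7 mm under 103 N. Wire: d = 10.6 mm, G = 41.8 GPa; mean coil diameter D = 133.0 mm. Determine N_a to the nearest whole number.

Required rate k = F/δ = 103/36.7 = 2.8065 N/mm
N_a = Gd⁴/(8D³k) = (41.8×10³ × 10.6⁴)/(8 × 133.0³ × 2.8065)
    = 5.27715e+08 / 5.28221e+07 = 9.99 → 10 coils

10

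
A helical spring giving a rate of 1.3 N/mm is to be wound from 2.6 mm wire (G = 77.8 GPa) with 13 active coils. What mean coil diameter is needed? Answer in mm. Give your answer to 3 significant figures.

29.7 mm

D = (Gd⁴/(8N_a·k))^(1/3) = (77.8×10³·2.6⁴/(8·13·1.3))^(1/3)
  = (26296.4)^(1/3) = 29.7371 mm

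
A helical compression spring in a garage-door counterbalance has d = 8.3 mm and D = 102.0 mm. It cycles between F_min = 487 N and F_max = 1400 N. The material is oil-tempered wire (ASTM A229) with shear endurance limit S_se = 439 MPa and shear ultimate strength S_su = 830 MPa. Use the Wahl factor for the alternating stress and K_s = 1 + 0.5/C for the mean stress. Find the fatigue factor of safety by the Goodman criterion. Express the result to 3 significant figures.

0.939

C = D/d = 102.0/8.3 = 12.2892; K_W = (4C−1)/(4C−4)+0.615/C = 1.1165; K_s = 1+0.5/C = 1.0407
F_a = (F_max−F_min)/2 = 456.5 N; F_m = (F_max+F_min)/2 = 943.5 N
τ_a = K_W·8F_aD/(πd³) = 1.1165 × 207.37 = 231.52 MPa
τ_m = K_s·8F_mD/(πd³) = 1.0407 × 428.6 = 446.03 MPa
Goodman: 1/n_f = τ_a/S_se + τ_m/S_su = 231.52/439 + 446.03/830 = 0.52739 + 0.53739 = 1.0648
n_f = 1/1.0648 = 0.9392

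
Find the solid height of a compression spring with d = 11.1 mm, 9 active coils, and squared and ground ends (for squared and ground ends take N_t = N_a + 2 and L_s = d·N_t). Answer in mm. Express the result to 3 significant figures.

squared and ground ends: N_t = N_a + 2 = 9 + 2 = 11
L_s = d·N_t = 11.1 × 11 = 122.1 mm

122 mm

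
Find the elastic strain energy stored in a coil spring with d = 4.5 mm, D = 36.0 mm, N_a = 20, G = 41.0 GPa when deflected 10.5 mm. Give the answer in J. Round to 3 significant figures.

0.124 J

k = Gd⁴/(8D³N_a) = (41.0×10³)(4.5⁴)/(8·36.0³·20) = 2.2522 N/mm
U = ½kδ² = 0.5 × 2.2522 × 10.5² = 124.15 N·mm = 0.12415 J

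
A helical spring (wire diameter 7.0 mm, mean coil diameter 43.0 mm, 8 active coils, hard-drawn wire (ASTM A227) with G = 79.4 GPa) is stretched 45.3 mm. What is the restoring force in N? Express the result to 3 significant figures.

1700 N

k = Gd⁴/(8D³N_a) = (79.4×10³)(7.0⁴)/(8·43.0³·8) = 37.465 N/mm
F = k·δ = 37.465 × 45.3 = 1697.2 N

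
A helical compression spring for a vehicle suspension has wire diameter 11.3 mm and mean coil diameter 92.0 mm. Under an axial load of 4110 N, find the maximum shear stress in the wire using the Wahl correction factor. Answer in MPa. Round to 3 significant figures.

788 MPa

Spring index C = D/d = 92.0/11.3 = 8.1416
K_W = (4C−1)/(4C−4) + 0.615/C = 31.566/28.566 + 0.0755 = 1.1806
τ₀ = 8FD/(πd³) = 8·4110·92.0/(π·11.3³) = 3.02496e+06/4533 = 667.32 MPa
τ_max = K·τ₀ = 1.1806 × 667.32 = 787.81 MPa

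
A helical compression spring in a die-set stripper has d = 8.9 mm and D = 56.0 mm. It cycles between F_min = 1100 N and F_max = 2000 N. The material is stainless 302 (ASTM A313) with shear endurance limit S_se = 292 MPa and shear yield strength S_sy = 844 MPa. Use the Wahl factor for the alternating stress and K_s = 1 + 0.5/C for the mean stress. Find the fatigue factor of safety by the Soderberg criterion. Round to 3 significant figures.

C = D/d = 56.0/8.9 = 6.2921; K_W = (4C−1)/(4C−4)+0.615/C = 1.2395; K_s = 1+0.5/C = 1.0795
F_a = (F_max−F_min)/2 = 450 N; F_m = (F_max+F_min)/2 = 1550 N
τ_a = K_W·8F_aD/(πd³) = 1.2395 × 91.027 = 112.82 MPa
τ_m = K_s·8F_mD/(πd³) = 1.0795 × 313.54 = 338.45 MPa
Soderberg: 1/n_f = τ_a/S_se + τ_m/S_sy = 112.82/292 + 338.45/844 = 0.38639 + 0.40101 = 0.7874
n_f = 1/0.7874 = 1.27

1.27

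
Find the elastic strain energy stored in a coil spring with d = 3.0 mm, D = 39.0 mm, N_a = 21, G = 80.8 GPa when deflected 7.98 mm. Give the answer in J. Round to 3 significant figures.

k = Gd⁴/(8D³N_a) = (80.8×10³)(3.0⁴)/(8·39.0³·21) = 0.65674 N/mm
U = ½kδ² = 0.5 × 0.65674 × 7.98² = 20.911 N·mm = 0.020911 J

0.0209 J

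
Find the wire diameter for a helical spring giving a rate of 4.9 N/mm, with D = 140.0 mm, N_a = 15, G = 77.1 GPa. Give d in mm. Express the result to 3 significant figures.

d = (8D³N_a·k / G)^(1/4) = (8·140.0³·15·4.9 / (77.1×10³))^0.25
  = (20927)^0.25 = 12.0275 mm

12.0 mm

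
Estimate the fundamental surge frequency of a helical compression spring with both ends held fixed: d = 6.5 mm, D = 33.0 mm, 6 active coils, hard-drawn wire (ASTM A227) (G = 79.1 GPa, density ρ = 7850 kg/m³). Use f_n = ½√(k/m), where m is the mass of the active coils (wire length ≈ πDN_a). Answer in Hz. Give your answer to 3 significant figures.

355 Hz

k = Gd⁴/(8D³N_a) = (79.1×10³)(6.5⁴)/(8·33.0³·6) = 81.855 N/mm = 81855 N/m
Wire length L = πDN_a = π·33.0·6 = 622.04 mm
m = ρ·(πd²/4)·L = 7850 × 33.183×10⁻⁶ m² × 0.62204 m = 0.16203 kg
f_n = ½√(k/m) = 0.5·√(81855/0.16203) = 0.5·√(5.0518e+05) = 355.38 Hz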